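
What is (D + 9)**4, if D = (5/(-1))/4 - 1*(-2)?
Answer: 2313441/256 ≈ 9036.9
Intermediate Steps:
D = 3/4 (D = (5*(-1))*(1/4) + 2 = -5*1/4 + 2 = -5/4 + 2 = 3/4 ≈ 0.75000)
(D + 9)**4 = (3/4 + 9)**4 = (39/4)**4 = 2313441/256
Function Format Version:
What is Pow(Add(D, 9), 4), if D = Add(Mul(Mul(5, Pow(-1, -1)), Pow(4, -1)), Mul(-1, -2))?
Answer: Rational(2313441, 256) ≈ 9036.9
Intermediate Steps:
D = Rational(3, 4) (D = Add(Mul(Mul(5, -1), Rational(1, 4)), 2) = Add(Mul(-5, Rational(1, 4)), 2) = Add(Rational(-5, 4), 2) = Rational(3, 4) ≈ 0.75000)
Pow(Add(D, 9), 4) = Pow(Add(Rational(3, 4), 9), 4) = Pow(Rational(39, 4), 4) = Rational(2313441, 256)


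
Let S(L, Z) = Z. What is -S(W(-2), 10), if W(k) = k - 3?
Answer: -10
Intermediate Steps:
W(k) = -3 + k
-S(W(-2), 10) = -1*10 = -10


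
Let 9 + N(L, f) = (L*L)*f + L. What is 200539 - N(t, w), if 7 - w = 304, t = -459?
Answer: 62773264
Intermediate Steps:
w = -297 (w = 7 - 1*304 = 7 - 304 = -297)
N(L, f) = -9 + L + f*L² (N(L, f) = -9 + ((L*L)*f + L) = -9 + (L²*f + L) = -9 + (f*L² + L) = -9 + (L + f*L²) = -9 + L + f*L²)
200539 - N(t, w) = 200539 - (-9 - 459 - 297*(-459)²) = 200539 - (-9 - 459 - 297*210681) = 200539 - (-9 - 459 - 62572257) = 200539 - 1*(-62572725) = 200539 + 62572725 = 62773264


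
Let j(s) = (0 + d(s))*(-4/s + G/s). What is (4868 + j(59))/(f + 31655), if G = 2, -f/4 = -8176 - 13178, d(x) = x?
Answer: 4866/117071 ≈ 0.041565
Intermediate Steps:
f = 85416 (f = -4*(-8176 - 13178) = -4*(-21354) = 85416)
j(s) = -2 (j(s) = (0 + s)*(-4/s + 2/s) = s*(-2/s) = -2)
(4868 + j(59))/(f + 31655) = (4868 - 2)/(85416 + 31655) = 4866/117071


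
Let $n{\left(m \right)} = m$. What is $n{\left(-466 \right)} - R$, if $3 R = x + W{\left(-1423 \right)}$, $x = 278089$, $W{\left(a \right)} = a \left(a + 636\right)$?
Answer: $- \frac{1399388}{3} \approx -4.6646 \cdot 10^{5}$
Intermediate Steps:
$W{\left(a \right)} = a \left(636 + a\right)$
$R = \frac{1397990}{3}$ ($R = \frac{278089 - 1423 \left(636 - 1423\right)}{3} = \frac{278089 - -1119901}{3} = \frac{278089 + 1119901}{3} = \frac{1}{3} \cdot 1397990 = \frac{1397990}{3} \approx 4.66 \cdot 10^{5}$)
$n{\left(-466 \right)} - R = -466 - \frac{1397990}{3} = - \frac{1399388}{3}$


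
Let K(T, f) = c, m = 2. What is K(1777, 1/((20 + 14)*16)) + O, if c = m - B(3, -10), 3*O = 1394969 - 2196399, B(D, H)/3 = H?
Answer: -801334/3 ≈ -2.6711e+5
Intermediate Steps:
B(D, H) = 3*H
O = -801430/3 (O = (1394969 - 2196399)/3 = (⅓)*(-801430) = -801430/3 ≈ -2.6714e+5)
c = 32 (c = 2 - 3*(-10) = 2 - 1*(-30) = 2 + 30 = 32)
K(T, f) = 32
K(1777, 1/((20 + 14)*16)) + O = 32 - 801430/3 = -801334/3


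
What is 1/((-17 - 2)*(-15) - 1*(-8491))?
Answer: 1/8776 ≈ 0.00011395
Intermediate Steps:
1/((-17 - 2)*(-15) - 1*(-8491)) = 1/(-19*(-15) + 8491) = 1/(285 + 8491) = 1/8776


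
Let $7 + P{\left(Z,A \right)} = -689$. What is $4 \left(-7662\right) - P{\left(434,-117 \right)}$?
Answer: $-29952$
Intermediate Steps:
$P{\left(Z,A \right)} = -696$ ($P{\left(Z,A \right)} = -7 - 689 = -696$)
$4 \left(-7662\right) - P{\left(434,-117 \right)} = 4 \left(-7662\right) - -696 = -30648 + 696 = -29952$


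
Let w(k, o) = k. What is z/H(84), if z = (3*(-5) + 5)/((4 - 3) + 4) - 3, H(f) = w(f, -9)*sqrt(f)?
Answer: -5*sqrt(21)/3528 ≈ -0.0064946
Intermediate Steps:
H(f) = f**(3/2) (H(f) = f*sqrt(f) = f**(3/2))
z = -5 (z = (-15 + 5)/(1 + 4) - 3 = -10/5 - 3 = (1/5)*(-10) - 3 = -2 - 3 = -5)
z/H(84) = -5/84**(3/2) = -5/(168*sqrt(21)) = (sqrt(21)/3528)*(-5) = -5*sqrt(21)/3528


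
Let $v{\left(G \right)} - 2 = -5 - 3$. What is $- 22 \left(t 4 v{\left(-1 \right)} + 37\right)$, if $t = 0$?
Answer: $-814$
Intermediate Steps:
$v{\left(G \right)} = -6$ ($v{\left(G \right)} = 2 - 8 = -6$)
$- 22 \left(t 4 v{\left(-1 \right)} + 37\right) = - 22 \left(0 \cdot 4 \left(-6\right) + 37\right) = - 22 \left(0 \left(-6\right) + 37\right) = - 22 \left(0 + 37\right) = \left(-22\right) 37 = -814$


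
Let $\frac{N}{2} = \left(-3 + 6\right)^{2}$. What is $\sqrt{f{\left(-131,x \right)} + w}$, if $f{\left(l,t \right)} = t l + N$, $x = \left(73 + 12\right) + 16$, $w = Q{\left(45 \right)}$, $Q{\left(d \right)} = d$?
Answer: $4 i \sqrt{823} \approx 114.75 i$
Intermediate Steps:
$w = 45$
$N = 18$ ($N = 2 \left(-3 + 6\right)^{2} = 2 \cdot 3^{2} = 2 \cdot 9 = 18$)
$x = 101$ ($x = 85 + 16 = 101$)
$f{\left(l,t \right)} = 18 + l t$ ($f{\left(l,t \right)} = t l + 18 = l t + 18 = 18 + l t$)
$\sqrt{f{\left(-131,x \right)} + w} = \sqrt{\left(18 - 13231\right) + 45} = \sqrt{-13213 + 45} = \sqrt{-13168} = 4 i \sqrt{823}$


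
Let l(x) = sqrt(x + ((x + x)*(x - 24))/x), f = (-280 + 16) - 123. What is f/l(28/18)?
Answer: 387*I*sqrt(390)/130 ≈ 58.79*I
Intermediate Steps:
f = -387 (f = -264 - 123 = -387)
l(x) = sqrt(-48 + 3*x) (l(x) = sqrt(x + ((2*x)*(-24 + x))/x) = sqrt(x + (2*x*(-24 + x))/x) = sqrt(x + (-48 + 2*x)) = sqrt(-48 + 3*x))
f/l(28/18) = -387/sqrt(-48 + 3*(28/18)) = -387/sqrt(-48 + 3*(28*(1/18))) = -387/sqrt(-48 + 3*(14/9)) = -387/sqrt(-48 + 14/3) = -387*(-I*sqrt(390)/130) = -(-387)*I*sqrt(390)/130 = 387*I*sqrt(390)/130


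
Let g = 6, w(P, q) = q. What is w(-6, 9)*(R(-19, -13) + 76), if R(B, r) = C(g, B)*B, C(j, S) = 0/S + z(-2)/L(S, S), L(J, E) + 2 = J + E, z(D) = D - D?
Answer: 684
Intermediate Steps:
z(D) = 0
L(J, E) = -2 + E + J (L(J, E) = -2 + (J + E) = -2 + (E + J) = -2 + E + J)
C(j, S) = 0 (C(j, S) = 0/S + 0/(-2 + S + S) = 0 + 0/(-2 + 2*S) = 0 + 0 = 0)
R(B, r) = 0 (R(B, r) = 0*B = 0)
w(-6, 9)*(R(-19, -13) + 76) = 9*(0 + 76) = 9*76 = 684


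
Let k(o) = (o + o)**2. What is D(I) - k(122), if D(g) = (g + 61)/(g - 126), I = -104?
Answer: -13693237/230 ≈ -59536.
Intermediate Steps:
k(o) = 4*o**2 (k(o) = (2*o)**2 = 4*o**2)
D(g) = (61 + g)/(-126 + g)
D(I) - k(122) = (61 - 104)/(-126 - 104) - 4*122**2 = -43/(-230) - 4*14884 = -1/230*(-43) - 1*59536 = 43/230 - 59536 = -13693237/230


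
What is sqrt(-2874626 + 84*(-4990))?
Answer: I*sqrt(3293786) ≈ 1814.9*I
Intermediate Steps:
sqrt(-2874626 + 84*(-4990)) = sqrt(-2874626 - 419160) = sqrt(-3293786) = I*sqrt(3293786)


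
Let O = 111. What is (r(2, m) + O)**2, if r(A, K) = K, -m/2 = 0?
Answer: 12321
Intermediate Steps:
m = 0 (m = -2*0 = 0)
(r(2, m) + O)**2 = (0 + 111)**2 = 111**2 = 12321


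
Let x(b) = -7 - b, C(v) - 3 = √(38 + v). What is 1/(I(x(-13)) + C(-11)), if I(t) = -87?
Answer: -28/2343 - √3/2343 ≈ -0.012690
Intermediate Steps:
C(v) = 3 + √(38 + v)
1/(I(x(-13)) + C(-11)) = 1/(-87 + (3 + √(38 - 11))) = 1/(-87 + (3 + √27)) = 1/(-87 + (3 + 3*√3)) = 1/(-84 + 3*√3)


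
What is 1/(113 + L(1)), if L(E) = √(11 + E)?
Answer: 113/12757 - 2*√3/12757 ≈ 0.0085863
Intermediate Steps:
1/(113 + L(1)) = 1/(113 + √(11 + 1)) = 1/(113 + √12) = 1/(113 + 2*√3)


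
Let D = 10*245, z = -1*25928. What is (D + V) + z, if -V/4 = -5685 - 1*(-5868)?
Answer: -24210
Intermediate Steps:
z = -25928
V = -732 (V = -4*(-5685 - 1*(-5868)) = -4*(-5685 + 5868) = -4*183 = -732)
D = 2450
(D + V) + z = (2450 - 732) - 25928 = 1718 - 25928 = -24210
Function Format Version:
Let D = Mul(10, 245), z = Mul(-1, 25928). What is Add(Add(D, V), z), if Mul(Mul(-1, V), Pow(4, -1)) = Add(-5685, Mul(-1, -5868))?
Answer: -24210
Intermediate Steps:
z = -25928
V = -732 (V = Mul(-4, Add(-5685, Mul(-1, -5868))) = Mul(-4, Add(-5685, 5868)) = Mul(-4, 183) = -732)
D = 2450
Add(Add(D, V), z) = Add(Add(2450, -732), -25928) = Add(1718, -25928) = -24210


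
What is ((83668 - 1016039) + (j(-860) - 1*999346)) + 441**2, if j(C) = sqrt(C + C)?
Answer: -1737236 + 2*I*sqrt(430) ≈ -1.7372e+6 + 41.473*I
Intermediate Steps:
j(C) = sqrt(2)*sqrt(C) (j(C) = sqrt(2*C) = sqrt(2)*sqrt(C))
((83668 - 1016039) + (j(-860) - 1*999346)) + 441**2 = ((83668 - 1016039) + (sqrt(2)*sqrt(-860) - 1*999346)) + 441**2 = (-932371 + (sqrt(2)*(2*I*sqrt(215)) - 999346)) + 194481 = (-932371 + (2*I*sqrt(430) - 999346)) + 194481 = (-932371 + (-999346 + 2*I*sqrt(430))) + 194481 = (-1931717 + 2*I*sqrt(430)) + 194481 = -1737236 + 2*I*sqrt(430)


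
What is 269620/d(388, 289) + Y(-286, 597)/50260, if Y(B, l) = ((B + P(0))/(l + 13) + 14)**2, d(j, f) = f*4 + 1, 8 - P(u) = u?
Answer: 96970071809329/416113848500 ≈ 233.04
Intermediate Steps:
P(u) = 8 - u
d(j, f) = 1 + 4*f (d(j, f) = 4*f + 1 = 1 + 4*f)
Y(B, l) = (14 + (8 + B)/(13 + l))**2 (Y(B, l) = ((B + (8 - 1*0))/(l + 13) + 14)**2 = ((B + (8 + 0))/(13 + l) + 14)**2 = ((B + 8)/(13 + l) + 14)**2 = ((8 + B)/(13 + l) + 14)**2 = (14 + (8 + B)/(13 + l))**2)
269620/d(388, 289) + Y(-286, 597)/50260 = 269620/(1 + 4*289) + ((190 - 286 + 14*597)**2/(13 + 597)**2)/50260 = 269620/(1 + 1156) + ((190 - 286 + 8358)**2/610**2)*(1/50260) = 269620/1157 + ((1/372100)*8262**2)*(1/50260) = 269620*(1/1157) + ((1/372100)*68260644)*(1/50260) = 20740/89 + (17065161/93025)*(1/50260) = 20740/89 + 17065161/4675436500 = 96970071809329/416113848500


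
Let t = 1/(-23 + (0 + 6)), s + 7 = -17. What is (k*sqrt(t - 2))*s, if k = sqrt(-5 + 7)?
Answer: -24*I*sqrt(1190)/17 ≈ -48.701*I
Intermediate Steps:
s = -24 (s = -7 - 17 = -24)
t = -1/17 (t = 1/(-23 + 6) = 1/(-17) = -1/17 ≈ -0.058824)
k = sqrt(2) ≈ 1.4142
(k*sqrt(t - 2))*s = (sqrt(2)*sqrt(-1/17 - 2))*(-24) = (sqrt(2)*sqrt(-35/17))*(-24) = (sqrt(2)*(I*sqrt(595)/17))*(-24) = (I*sqrt(1190)/17)*(-24) = -24*I*sqrt(1190)/17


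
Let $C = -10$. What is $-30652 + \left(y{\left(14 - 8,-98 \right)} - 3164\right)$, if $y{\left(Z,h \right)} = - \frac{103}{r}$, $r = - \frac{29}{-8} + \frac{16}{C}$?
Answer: $- \frac{2743216}{81} \approx -33867.0$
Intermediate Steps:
$r = \frac{81}{40}$ ($r = - \frac{29}{-8} + \frac{16}{-10} = \left(-29\right) \left(- \frac{1}{8}\right) + 16 \left(- \frac{1}{10}\right) = \frac{29}{8} - \frac{8}{5} = \frac{81}{40} \approx 2.025$)
$y{\left(Z,h \right)} = - \frac{4120}{81}$ ($y{\left(Z,h \right)} = - \frac{103}{\frac{81}{40}} = \left(-103\right) \frac{40}{81} = - \frac{4120}{81}$)
$-30652 + \left(y{\left(14 - 8,-98 \right)} - 3164\right) = -30652 - \frac{260404}{81} = - \frac{2743216}{81}$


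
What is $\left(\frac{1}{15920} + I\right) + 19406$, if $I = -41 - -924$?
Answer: $\frac{323000881}{15920} \approx 20289.0$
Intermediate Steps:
$I = 883$ ($I = -41 + 924 = 883$)
$\left(\frac{1}{15920} + I\right) + 19406 = \left(\frac{1}{15920} + 883\right) + 19406 = \frac{14057361}{15920} + 19406 = \frac{323000881}{15920}$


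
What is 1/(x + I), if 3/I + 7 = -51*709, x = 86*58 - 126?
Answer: 36166/175839089 ≈ 0.00020568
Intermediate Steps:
x = 4862 (x = 4988 - 126 = 4862)
I = -3/36166 (I = 3/(-7 - 51*709) = 3/(-7 - 36159) = 3/(-36166) = 3*(-1/36166) = -3/36166 ≈ -8.2951e-5)
1/(x + I) = 1/(4862 - 3/36166) = 1/(175839089/36166) = 36166/175839089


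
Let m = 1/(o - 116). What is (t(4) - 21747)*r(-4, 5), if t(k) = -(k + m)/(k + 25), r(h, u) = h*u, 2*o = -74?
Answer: 1929841000/4437 ≈ 4.3494e+5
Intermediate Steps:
o = -37 (o = (½)*(-74) = -37)
m = -1/153 (m = 1/(-37 - 116) = 1/(-153) = -1/153 ≈ -0.0065359)
t(k) = -(-1/153 + k)/(25 + k) (t(k) = -(k - 1/153)/(k + 25) = -(-1/153 + k)/(25 + k))
(t(4) - 21747)*r(-4, 5) = ((1/153 - 1*4)/(25 + 4) - 21747)*(-4*5) = ((1/153 - 4)/29 - 21747)*(-20) = ((1/29)*(-611/153) - 21747)*(-20) = (-611/4437 - 21747)*(-20) = -96492050/4437*(-20) = 1929841000/4437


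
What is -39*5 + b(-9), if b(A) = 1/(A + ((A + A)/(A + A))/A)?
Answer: -15999/82 ≈ -195.11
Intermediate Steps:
b(A) = 1/(A + 1/A) (b(A) = 1/(A + ((2*A)/((2*A)))/A) = 1/(A + ((2*A)*(1/(2*A)))/A) = 1/(A + 1/A))
-39*5 + b(-9) = -39*5 - 9/(1 + (-9)²) = -195 - 9/(1 + 81) = -195 - 9/82 = -15999/82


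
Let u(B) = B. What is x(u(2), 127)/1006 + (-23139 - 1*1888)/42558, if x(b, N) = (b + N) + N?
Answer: -7141157/21406674 ≈ -0.33359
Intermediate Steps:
x(b, N) = b + 2*N (x(b, N) = (N + b) + N = b + 2*N)
x(u(2), 127)/1006 + (-23139 - 1*1888)/42558 = (2 + 2*127)/1006 + (-23139 - 1*1888)/42558 = (2 + 254)*(1/1006) + (-23139 - 1888)*(1/42558) = 256*(1/1006) - 25027*1/42558 = 128/503 - 25027/42558 = -7141157/21406674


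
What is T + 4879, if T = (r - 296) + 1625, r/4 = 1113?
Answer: 10660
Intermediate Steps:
r = 4452 (r = 4*1113 = 4452)
T = 5781 (T = (4452 - 296) + 1625 = 4156 + 1625 = 5781)
T + 4879 = 5781 + 4879 = 10660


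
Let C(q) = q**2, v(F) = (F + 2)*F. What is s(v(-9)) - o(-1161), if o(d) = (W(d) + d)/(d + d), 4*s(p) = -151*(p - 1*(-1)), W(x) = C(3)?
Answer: -311728/129 ≈ -2416.5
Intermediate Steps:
v(F) = F*(2 + F) (v(F) = (2 + F)*F = F*(2 + F))
W(x) = 9 (W(x) = 3**2 = 9)
s(p) = -151/4 - 151*p/4 (s(p) = (-151*(p - 1*(-1)))/4 = (-151*(p + 1))/4 = (-151*(1 + p))/4 = (-151 - 151*p)/4 = -151/4 - 151*p/4)
o(d) = (9 + d)/(2*d) (o(d) = (9 + d)/(d + d) = (9 + d)/((2*d)) = (9 + d)*(1/(2*d)) = (9 + d)/(2*d))
s(v(-9)) - o(-1161) = (-151/4 - (-1359)*(2 - 9)/4) - (9 - 1161)/(2*(-1161)) = (-151/4 - (-1359)*(-7)/4) - (-1)*(-1152)/(2*1161) = (-151/4 - 151/4*63) - 1*64/129 = (-151/4 - 9513/4) - 64/129 = -2416 - 64/129 = -311728/129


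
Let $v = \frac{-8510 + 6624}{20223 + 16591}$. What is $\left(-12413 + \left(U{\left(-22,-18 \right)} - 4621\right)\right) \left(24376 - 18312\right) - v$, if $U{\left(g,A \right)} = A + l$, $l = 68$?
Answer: $- \frac{1895754894289}{18407} \approx -1.0299 \cdot 10^{8}$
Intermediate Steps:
$U{\left(g,A \right)} = 68 + A$ ($U{\left(g,A \right)} = A + 68 = 68 + A$)
$v = - \frac{943}{18407}$ ($v = - \frac{1886}{36814} = \left(-1886\right) \frac{1}{36814} = - \frac{943}{18407} \approx -0.05123$)
$\left(-12413 + \left(U{\left(-22,-18 \right)} - 4621\right)\right) \left(24376 - 18312\right) - v = \left(-12413 + \left(\left(68 - 18\right) - 4621\right)\right) \left(24376 - 18312\right) - - \frac{943}{18407} = \left(-12413 + \left(50 - 4621\right)\right) 6064 + \frac{943}{18407} = \left(-12413 - 4571\right) 6064 + \frac{943}{18407} = \left(-16984\right) 6064 + \frac{943}{18407} = -102990976 + \frac{943}{18407} = - \frac{1895754894289}{18407}$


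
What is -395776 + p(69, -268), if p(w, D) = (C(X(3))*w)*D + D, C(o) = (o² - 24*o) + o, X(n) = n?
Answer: 713476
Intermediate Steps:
C(o) = o² - 23*o
p(w, D) = D - 60*D*w (p(w, D) = ((3*(-23 + 3))*w)*D + D = ((3*(-20))*w)*D + D = (-60*w)*D + D = -60*D*w + D = D - 60*D*w)
-395776 + p(69, -268) = -395776 - 268*(1 - 60*69) = -395776 - 268*(1 - 4140) = -395776 - 268*(-4139) = -395776 + 1109252 = 713476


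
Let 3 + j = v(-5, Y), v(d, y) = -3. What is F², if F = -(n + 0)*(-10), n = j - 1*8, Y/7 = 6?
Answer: 19600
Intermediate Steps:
Y = 42 (Y = 7*6 = 42)
j = -6 (j = -3 - 3 = -6)
n = -14 (n = -6 - 1*8 = -6 - 8 = -14)
F = -140 (F = -(-14 + 0)*(-10) = -(-14)*(-10) = -1*140 = -140)
F² = (-140)² = 19600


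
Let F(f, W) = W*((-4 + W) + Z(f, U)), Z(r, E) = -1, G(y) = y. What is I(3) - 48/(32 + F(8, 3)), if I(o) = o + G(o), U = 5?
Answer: 54/13 ≈ 4.1538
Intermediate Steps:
F(f, W) = W*(-5 + W) (F(f, W) = W*((-4 + W) - 1) = W*(-5 + W))
I(o) = 2*o (I(o) = o + o = 2*o)
I(3) - 48/(32 + F(8, 3)) = 2*3 - 48/(32 + 3*(-5 + 3)) = 6 - 48/(32 + 3*(-2)) = 6 - 48/(32 - 6) = 6 - 48/26 = 6 + (1/26)*(-48) = 6 - 24/13 = 54/13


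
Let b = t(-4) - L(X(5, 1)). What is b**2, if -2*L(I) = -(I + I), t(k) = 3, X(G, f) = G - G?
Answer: 9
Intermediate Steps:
X(G, f) = 0
L(I) = I (L(I) = -(-1)*(I + I)/2 = -(-1)*2*I/2 = -(-1)*I = I)
b = 3 (b = 3 - 1*0 = 3 + 0 = 3)
b**2 = 3**2 = 9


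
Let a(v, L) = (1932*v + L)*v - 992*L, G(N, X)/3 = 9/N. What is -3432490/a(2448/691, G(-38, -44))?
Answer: -15570013198055/113175883908 ≈ -137.57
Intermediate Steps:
G(N, X) = 27/N (G(N, X) = 3*(9/N) = 27/N)
a(v, L) = -992*L + v*(L + 1932*v) (a(v, L) = (L + 1932*v)*v - 992*L = v*(L + 1932*v) - 992*L = -992*L + v*(L + 1932*v))
-3432490/a(2448/691, G(-38, -44)) = -3432490/(-26784/(-38) + 1932*(2448/691)² + (27/(-38))*(2448/691)) = -3432490/(-26784*(-1)/38 + 1932*(2448*(1/691))² + (27*(-1/38))*(2448*(1/691))) = -3432490/(-992*(-27/38) + 1932*(2448/691)² - 27/38*2448/691) = -3432490/(13392/19 + 1932*(5992704/477481) - 33048/13129) = -3432490/(13392/19 + 11577904128/477481 - 33048/13129) = -3432490/226351767816/9072139 = -3432490*9072139/226351767816 = -15570013198055/113175883908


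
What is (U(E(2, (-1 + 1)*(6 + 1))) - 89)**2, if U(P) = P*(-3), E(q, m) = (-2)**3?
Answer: 4225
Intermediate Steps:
E(q, m) = -8
U(P) = -3*P
(U(E(2, (-1 + 1)*(6 + 1))) - 89)**2 = (-3*(-8) - 89)**2 = (24 - 89)**2 = (-65)**2 = 4225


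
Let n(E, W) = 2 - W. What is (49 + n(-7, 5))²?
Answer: 2116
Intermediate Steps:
(49 + n(-7, 5))² = (49 + (2 - 1*5))² = (49 + (2 - 5))² = (49 - 3)² = 46² = 2116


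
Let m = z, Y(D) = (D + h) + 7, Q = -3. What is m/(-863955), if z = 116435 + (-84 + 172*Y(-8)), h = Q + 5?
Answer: -12947/95995 ≈ -0.13487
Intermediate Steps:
h = 2 (h = -3 + 5 = 2)
Y(D) = 9 + D (Y(D) = (D + 2) + 7 = (2 + D) + 7 = 9 + D)
z = 116523 (z = 116435 + (-84 + 172*(9 - 8)) = 116435 + (-84 + 172*1) = 116435 + (-84 + 172) = 116435 + 88 = 116523)
m = 116523
m/(-863955) = 116523/(-863955) = 116523*(-1/863955) = -12947/95995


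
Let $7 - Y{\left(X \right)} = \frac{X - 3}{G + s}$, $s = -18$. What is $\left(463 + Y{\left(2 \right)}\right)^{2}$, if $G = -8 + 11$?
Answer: $\frac{49688401}{225} \approx 2.2084 \cdot 10^{5}$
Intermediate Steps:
$G = 3$
$Y{\left(X \right)} = \frac{34}{5} + \frac{X}{15}$ ($Y{\left(X \right)} = 7 - \frac{X - 3}{3 - 18} = 7 - \frac{-3 + X}{-15} = 7 - \left(-3 + X\right) \left(- \frac{1}{15}\right) = 7 - \left(\frac{1}{5} - \frac{X}{15}\right) = 7 + \left(- \frac{1}{5} + \frac{X}{15}\right) = \frac{34}{5} + \frac{X}{15}$)
$\left(463 + Y{\left(2 \right)}\right)^{2} = \left(463 + \left(\frac{34}{5} + \frac{1}{15} \cdot 2\right)\right)^{2} = \left(463 + \left(\frac{34}{5} + \frac{2}{15}\right)\right)^{2} = \left(463 + \frac{104}{15}\right)^{2} = \left(\frac{7049}{15}\right)^{2} = \frac{49688401}{225}$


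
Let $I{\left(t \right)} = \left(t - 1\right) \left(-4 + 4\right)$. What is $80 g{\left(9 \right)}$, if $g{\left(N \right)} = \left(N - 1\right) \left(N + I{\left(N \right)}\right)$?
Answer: $5760$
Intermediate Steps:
$I{\left(t \right)} = 0$ ($I{\left(t \right)} = \left(-1 + t\right) 0 = 0$)
$g{\left(N \right)} = N \left(-1 + N\right)$ ($g{\left(N \right)} = \left(N - 1\right) \left(N + 0\right) = \left(-1 + N\right) N = N \left(-1 + N\right)$)
$80 g{\left(9 \right)} = 80 \cdot 9 \left(-1 + 9\right) = 80 \cdot 9 \cdot 8 = 80 \cdot 72 = 5760$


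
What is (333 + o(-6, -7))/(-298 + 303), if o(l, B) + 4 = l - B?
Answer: 66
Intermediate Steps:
o(l, B) = -4 + l - B (o(l, B) = -4 + (l - B) = -4 + l - B)
(333 + o(-6, -7))/(-298 + 303) = (333 + (-4 - 6 - 1*(-7)))/(-298 + 303) = (333 + (-4 - 6 + 7))/5 = (333 - 3)*(⅕) = 330*(⅕) = 66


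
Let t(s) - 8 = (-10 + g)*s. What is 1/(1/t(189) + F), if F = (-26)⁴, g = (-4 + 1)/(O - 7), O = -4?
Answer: 20135/9201211749 ≈ 2.1883e-6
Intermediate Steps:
g = 3/11 (g = (-4 + 1)/(-4 - 7) = -3/(-11) = -3*(-1/11) = 3/11 ≈ 0.27273)
F = 456976
t(s) = 8 - 107*s/11 (t(s) = 8 + (-10 + 3/11)*s = 8 - 107*s/11)
1/(1/t(189) + F) = 1/(1/(8 - 107/11*189) + 456976) = 1/(1/(8 - 20223/11) + 456976) = 1/(1/(-20135/11) + 456976) = 1/(-11/20135 + 456976) = 1/(9201211749/20135) = 20135/9201211749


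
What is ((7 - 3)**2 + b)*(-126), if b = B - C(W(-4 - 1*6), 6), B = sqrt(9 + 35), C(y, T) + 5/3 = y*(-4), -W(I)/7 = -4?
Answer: -16338 - 252*sqrt(11) ≈ -17174.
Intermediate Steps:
W(I) = 28 (W(I) = -7*(-4) = 28)
C(y, T) = -5/3 - 4*y (C(y, T) = -5/3 + y*(-4) = -5/3 - 4*y)
B = 2*sqrt(11) (B = sqrt(44) = 2*sqrt(11) ≈ 6.6332)
b = 341/3 + 2*sqrt(11) (b = 2*sqrt(11) - (-5/3 - 4*28) = 2*sqrt(11) - (-5/3 - 112) = 2*sqrt(11) - 1*(-341/3) = 2*sqrt(11) + 341/3 = 341/3 + 2*sqrt(11) ≈ 120.30)
((7 - 3)**2 + b)*(-126) = ((7 - 3)**2 + (341/3 + 2*sqrt(11)))*(-126) = (4**2 + (341/3 + 2*sqrt(11)))*(-126) = (16 + (341/3 + 2*sqrt(11)))*(-126) = (389/3 + 2*sqrt(11))*(-126) = -16338 - 252*sqrt(11)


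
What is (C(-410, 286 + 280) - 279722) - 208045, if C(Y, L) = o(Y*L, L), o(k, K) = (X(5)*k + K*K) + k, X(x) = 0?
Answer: -399471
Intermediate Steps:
o(k, K) = k + K**2 (o(k, K) = (0*k + K*K) + k = (0 + K**2) + k = K**2 + k = k + K**2)
C(Y, L) = L**2 + L*Y (C(Y, L) = Y*L + L**2 = L*Y + L**2 = L**2 + L*Y)
(C(-410, 286 + 280) - 279722) - 208045 = ((286 + 280)*((286 + 280) - 410) - 279722) - 208045 = (566*(566 - 410) - 279722) - 208045 = (566*156 - 279722) - 208045 = (88296 - 279722) - 208045 = -191426 - 208045 = -399471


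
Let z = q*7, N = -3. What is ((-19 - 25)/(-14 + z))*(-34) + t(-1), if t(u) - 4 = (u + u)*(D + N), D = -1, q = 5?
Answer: 1748/21 ≈ 83.238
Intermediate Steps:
z = 35 (z = 5*7 = 35)
t(u) = 4 - 8*u (t(u) = 4 + (u + u)*(-1 - 3) = 4 + (2*u)*(-4) = 4 - 8*u)
((-19 - 25)/(-14 + z))*(-34) + t(-1) = ((-19 - 25)/(-14 + 35))*(-34) + (4 - 8*(-1)) = -44/21*(-34) + (4 + 8) = -44*1/21*(-34) + 12 = -44/21*(-34) + 12 = 1496/21 + 12 = 1748/21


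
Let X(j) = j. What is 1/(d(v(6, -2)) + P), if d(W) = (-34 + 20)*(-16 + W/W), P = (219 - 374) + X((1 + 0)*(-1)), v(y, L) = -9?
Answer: 1/54 ≈ 0.018519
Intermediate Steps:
P = -156 (P = (219 - 374) + (1 + 0)*(-1) = -155 + 1*(-1) = -155 - 1 = -156)
d(W) = 210 (d(W) = -14*(-16 + 1) = -14*(-15) = 210)
1/(d(v(6, -2)) + P) = 1/(210 - 156) = 1/54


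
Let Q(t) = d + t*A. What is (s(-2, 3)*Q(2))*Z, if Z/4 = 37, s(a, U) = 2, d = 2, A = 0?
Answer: 592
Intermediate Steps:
Z = 148 (Z = 4*37 = 148)
Q(t) = 2 (Q(t) = 2 + t*0 = 2 + 0 = 2)
(s(-2, 3)*Q(2))*Z = (2*2)*148 = 4*148 = 592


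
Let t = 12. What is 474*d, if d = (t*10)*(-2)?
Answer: -113760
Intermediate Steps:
d = -240 (d = (12*10)*(-2) = 120*(-2) = -240)
474*d = 474*(-240) = -113760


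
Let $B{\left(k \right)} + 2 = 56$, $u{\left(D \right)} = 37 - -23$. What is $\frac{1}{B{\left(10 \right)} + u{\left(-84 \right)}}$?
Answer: $\frac{1}{114} \approx 0.0087719$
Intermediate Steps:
$u{\left(D \right)} = 60$ ($u{\left(D \right)} = 37 + 23 = 60$)
$B{\left(k \right)} = 54$ ($B{\left(k \right)} = -2 + 56 = 54$)
$\frac{1}{B{\left(10 \right)} + u{\left(-84 \right)}} = \frac{1}{54 + 60} = \frac{1}{114}$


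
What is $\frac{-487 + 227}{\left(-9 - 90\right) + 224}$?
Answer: $- \frac{52}{25} \approx -2.08$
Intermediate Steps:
$\frac{-487 + 227}{\left(-9 - 90\right) + 224} = - \frac{260}{\left(-9 - 90\right) + 224} = - \frac{260}{-99 + 224} = - \frac{260}{125} = \left(-260\right) \frac{1}{125} = - \frac{52}{25}$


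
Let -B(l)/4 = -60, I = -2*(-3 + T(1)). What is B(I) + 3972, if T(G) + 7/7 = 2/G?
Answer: 4212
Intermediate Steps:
T(G) = -1 + 2/G
I = 4 (I = -2*(-3 + (2 - 1*1)/1) = -2*(-3 + 1*(2 - 1)) = -2*(-3 + 1*1) = -2*(-3 + 1) = -2*(-2) = 4)
B(l) = 240 (B(l) = -4*(-60) = 240)
B(I) + 3972 = 240 + 3972 = 4212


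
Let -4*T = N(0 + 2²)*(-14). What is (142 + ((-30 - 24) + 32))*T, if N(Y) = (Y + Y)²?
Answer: 26880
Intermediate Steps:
N(Y) = 4*Y² (N(Y) = (2*Y)² = 4*Y²)
T = 224 (T = -4*(0 + 2²)²*(-14)/4 = -4*(0 + 4)²*(-14)/4 = -4*4²*(-14)/4 = -4*16*(-14)/4 = -16*(-14) = -¼*(-896) = 224)
(142 + ((-30 - 24) + 32))*T = (142 + ((-30 - 24) + 32))*224 = (142 + (-54 + 32))*224 = (142 - 22)*224 = 120*224 = 26880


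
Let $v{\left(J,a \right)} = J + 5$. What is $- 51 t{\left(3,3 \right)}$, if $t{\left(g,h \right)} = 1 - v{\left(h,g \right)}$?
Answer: $357$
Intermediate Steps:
$v{\left(J,a \right)} = 5 + J$
$t{\left(g,h \right)} = -4 - h$ ($t{\left(g,h \right)} = 1 - \left(5 + h\right) = -4 - h$)
$- 51 t{\left(3,3 \right)} = - 51 \left(-4 - 3\right) = \left(-51\right) \left(-7\right) = 357$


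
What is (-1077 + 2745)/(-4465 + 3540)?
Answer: -1668/925 ≈ -1.8032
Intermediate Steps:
(-1077 + 2745)/(-4465 + 3540) = 1668/(-925) = 1668*(-1/925) = -1668/925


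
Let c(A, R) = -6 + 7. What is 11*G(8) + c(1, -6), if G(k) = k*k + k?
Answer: 793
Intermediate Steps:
c(A, R) = 1
G(k) = k + k² (G(k) = k² + k = k + k²)
11*G(8) + c(1, -6) = 11*(8*(1 + 8)) + 1 = 11*(8*9) + 1 = 11*72 + 1 = 792 + 1 = 793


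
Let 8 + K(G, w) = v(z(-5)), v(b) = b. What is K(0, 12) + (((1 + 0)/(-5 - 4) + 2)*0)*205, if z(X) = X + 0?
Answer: -13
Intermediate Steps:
z(X) = X
K(G, w) = -13 (K(G, w) = -8 - 5 = -13)
K(0, 12) + (((1 + 0)/(-5 - 4) + 2)*0)*205 = -13 + (((1 + 0)/(-5 - 4) + 2)*0)*205 = -13 + ((1/(-9) + 2)*0)*205 = -13 + ((1*(-⅑) + 2)*0)*205 = -13 + ((-⅑ + 2)*0)*205 = -13 + ((17/9)*0)*205 = -13 + 0*205 = -13 + 0 = -13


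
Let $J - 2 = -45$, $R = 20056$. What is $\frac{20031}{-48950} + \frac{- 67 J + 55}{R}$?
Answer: $- \frac{2932097}{11156150} \approx -0.26282$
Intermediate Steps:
$J = -43$ ($J = 2 - 45 = -43$)
$\frac{20031}{-48950} + \frac{- 67 J + 55}{R} = \frac{20031}{-48950} + \frac{\left(-67\right) \left(-43\right) + 55}{20056} = 20031 \left(- \frac{1}{48950}\right) + \left(2881 + 55\right) \frac{1}{20056} = - \frac{1821}{4450} + 2936 \cdot \frac{1}{20056} = - \frac{1821}{4450} + \frac{367}{2507} = - \frac{2932097}{11156150}$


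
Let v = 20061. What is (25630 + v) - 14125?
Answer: 31566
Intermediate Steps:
(25630 + v) - 14125 = (25630 + 20061) - 14125 = 45691 - 14125 = 31566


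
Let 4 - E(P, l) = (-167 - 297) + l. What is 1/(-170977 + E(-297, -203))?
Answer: -1/170306 ≈ -5.8718e-6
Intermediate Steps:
E(P, l) = 468 - l (E(P, l) = 4 - ((-167 - 297) + l) = 4 - (-464 + l) = 4 + (464 - l) = 468 - l)
1/(-170977 + E(-297, -203)) = 1/(-170977 + (468 - 1*(-203))) = 1/(-170977 + (468 + 203)) = 1/(-170977 + 671) = 1/(-170306) = -1/170306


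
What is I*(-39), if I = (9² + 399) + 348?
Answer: -32292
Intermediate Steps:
I = 828 (I = (81 + 399) + 348 = 480 + 348 = 828)
I*(-39) = 828*(-39) = -32292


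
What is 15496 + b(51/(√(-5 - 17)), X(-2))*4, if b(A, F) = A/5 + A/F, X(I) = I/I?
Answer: 15496 - 612*I*√22/55 ≈ 15496.0 - 52.192*I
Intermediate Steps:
X(I) = 1
b(A, F) = A/5 + A/F (b(A, F) = A*(⅕) + A/F = A/5 + A/F)
15496 + b(51/(√(-5 - 17)), X(-2))*4 = 15496 + ((51/(√(-5 - 17)))/5 + (51/(√(-5 - 17)))/1)*4 = 15496 + ((51/(√(-22)))/5 + (51/(√(-22)))*1)*4 = 15496 + ((51/((I*√22)))/5 + (51/((I*√22)))*1)*4 = 15496 + ((51*(-I*√22/22))/5 + (51*(-I*√22/22))*1)*4 = 15496 + ((-51*I*√22/22)/5 - 51*I*√22/22*1)*4 = 15496 + (-51*I*√22/110 - 51*I*√22/22)*4 = 15496 - 153*I*√22/55*4 = 15496 - 612*I*√22/55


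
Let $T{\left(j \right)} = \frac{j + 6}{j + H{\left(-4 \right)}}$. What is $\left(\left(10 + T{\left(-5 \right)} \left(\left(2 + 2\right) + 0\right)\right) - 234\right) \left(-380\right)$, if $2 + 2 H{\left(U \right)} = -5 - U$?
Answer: $\frac{1109600}{13} \approx 85354.0$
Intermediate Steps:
$H{\left(U \right)} = - \frac{7}{2} - \frac{U}{2}$ ($H{\left(U \right)} = -1 + \frac{-5 - U}{2} = -1 - \left(\frac{5}{2} + \frac{U}{2}\right) = - \frac{7}{2} - \frac{U}{2}$)
$T{\left(j \right)} = \frac{6 + j}{- \frac{3}{2} + j}$ ($T{\left(j \right)} = \frac{j + 6}{j - \frac{3}{2}} = \frac{6 + j}{j + \left(- \frac{7}{2} + 2\right)} = \frac{6 + j}{j - \frac{3}{2}} = \frac{6 + j}{- \frac{3}{2} + j}$)
$\left(\left(10 + T{\left(-5 \right)} \left(\left(2 + 2\right) + 0\right)\right) - 234\right) \left(-380\right) = \left(\left(10 + \frac{2 \left(6 - 5\right)}{-3 + 2 \left(-5\right)} \left(\left(2 + 2\right) + 0\right)\right) - 234\right) \left(-380\right) = \left(\left(10 + 2 \frac{1}{-3 - 10} \cdot 1 \left(4 + 0\right)\right) - 234\right) \left(-380\right) = \left(\left(10 + 2 \frac{1}{-13} \cdot 1 \cdot 4\right) - 234\right) \left(-380\right) = \left(\left(10 + 2 \left(- \frac{1}{13}\right) 1 \cdot 4\right) - 234\right) \left(-380\right) = \left(\left(10 - \frac{8}{13}\right) - 234\right) \left(-380\right) = \left(\frac{122}{13} - 234\right) \left(-380\right) = \left(- \frac{2920}{13}\right) \left(-380\right) = \frac{1109600}{13}$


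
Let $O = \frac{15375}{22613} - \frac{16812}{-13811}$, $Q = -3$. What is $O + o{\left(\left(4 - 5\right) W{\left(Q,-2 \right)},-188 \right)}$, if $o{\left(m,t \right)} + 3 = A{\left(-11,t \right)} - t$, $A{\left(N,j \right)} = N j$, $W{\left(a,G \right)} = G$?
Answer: $\frac{704222760060}{312308143} \approx 2254.9$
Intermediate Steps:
$o{\left(m,t \right)} = -3 - 12 t$
$O = \frac{592513881}{312308143}$ ($O = 15375 \cdot \frac{1}{22613} - - \frac{16812}{13811} = \frac{15375}{22613} + \frac{16812}{13811} = \frac{592513881}{312308143} \approx 1.8972$)
$O + o{\left(\left(4 - 5\right) W{\left(Q,-2 \right)},-188 \right)} = \frac{592513881}{312308143} - -2253 = \frac{592513881}{312308143} + \left(-3 + 2256\right) = \frac{592513881}{312308143} + 2253 = \frac{704222760060}{312308143}$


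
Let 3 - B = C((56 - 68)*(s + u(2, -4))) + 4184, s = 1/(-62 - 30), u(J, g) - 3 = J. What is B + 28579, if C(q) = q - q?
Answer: 24398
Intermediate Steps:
u(J, g) = 3 + J
s = -1/92 (s = 1/(-92) = -1/92 ≈ -0.010870)
C(q) = 0
B = -4181 (B = 3 - (0 + 4184) = 3 - 1*4184 = 3 - 4184 = -4181)
B + 28579 = -4181 + 28579 = 24398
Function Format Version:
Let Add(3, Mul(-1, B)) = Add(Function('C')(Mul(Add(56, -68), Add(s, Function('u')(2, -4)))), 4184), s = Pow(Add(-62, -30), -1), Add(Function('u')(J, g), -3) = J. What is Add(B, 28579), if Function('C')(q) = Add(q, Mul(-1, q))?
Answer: 24398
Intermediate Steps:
Function('u')(J, g) = Add(3, J)
s = Rational(-1, 92) (s = Pow(-92, -1) = Rational(-1, 92) ≈ -0.010870)
Function('C')(q) = 0
B = -4181 (B = Add(3, Mul(-1, Add(0, 4184))) = Add(3, Mul(-1, 4184)) = Add(3, -4184) = -4181)
Add(B, 28579) = Add(-4181, 28579) = 24398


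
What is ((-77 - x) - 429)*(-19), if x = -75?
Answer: 8189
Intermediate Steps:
((-77 - x) - 429)*(-19) = ((-77 - 1*(-75)) - 429)*(-19) = ((-77 + 75) - 429)*(-19) = (-2 - 429)*(-19) = -431*(-19) = 8189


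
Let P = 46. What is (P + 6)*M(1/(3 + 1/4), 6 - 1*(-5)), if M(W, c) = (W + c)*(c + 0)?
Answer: 6468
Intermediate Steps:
M(W, c) = c*(W + c) (M(W, c) = (W + c)*c = c*(W + c))
(P + 6)*M(1/(3 + 1/4), 6 - 1*(-5)) = (46 + 6)*((6 - 1*(-5))*(1/(3 + 1/4) + (6 - 1*(-5)))) = 52*((6 + 5)*(1/(3 + ¼) + (6 + 5))) = 52*(11*(1/(13/4) + 11)) = 52*(11*(4/13 + 11)) = 52*(11*(147/13)) = 52*(1617/13) = 6468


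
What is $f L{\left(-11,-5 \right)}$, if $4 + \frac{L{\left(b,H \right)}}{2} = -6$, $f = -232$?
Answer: $4640$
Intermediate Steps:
$L{\left(b,H \right)} = -20$ ($L{\left(b,H \right)} = -8 + 2 \left(-6\right) = -8 - 12 = -20$)
$f L{\left(-11,-5 \right)} = \left(-232\right) \left(-20\right) = 4640$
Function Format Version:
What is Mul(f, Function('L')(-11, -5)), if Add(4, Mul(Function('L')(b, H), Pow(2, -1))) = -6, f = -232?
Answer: 4640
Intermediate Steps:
Function('L')(b, H) = -20 (Function('L')(b, H) = Add(-8, Mul(2, -6)) = Add(-8, -12) = -20)
Mul(f, Function('L')(-11, -5)) = Mul(-232, -20) = 4640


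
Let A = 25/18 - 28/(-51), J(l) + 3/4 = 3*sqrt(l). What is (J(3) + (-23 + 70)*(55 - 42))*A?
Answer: 1447513/1224 + 593*sqrt(3)/102 ≈ 1192.7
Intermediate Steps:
J(l) = -3/4 + 3*sqrt(l)
A = 593/306 (A = 25*(1/18) - 28*(-1/51) = 25/18 + 28/51 = 593/306 ≈ 1.9379)
(J(3) + (-23 + 70)*(55 - 42))*A = ((-3/4 + 3*sqrt(3)) + (-23 + 70)*(55 - 42))*(593/306) = ((-3/4 + 3*sqrt(3)) + 47*13)*(593/306) = ((-3/4 + 3*sqrt(3)) + 611)*(593/306) = (2441/4 + 3*sqrt(3))*(593/306) = 1447513/1224 + 593*sqrt(3)/102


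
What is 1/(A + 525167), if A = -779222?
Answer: -1/254055 ≈ -3.9362e-6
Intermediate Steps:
1/(A + 525167) = 1/(-779222 + 525167) = 1/(-254055) = -1/254055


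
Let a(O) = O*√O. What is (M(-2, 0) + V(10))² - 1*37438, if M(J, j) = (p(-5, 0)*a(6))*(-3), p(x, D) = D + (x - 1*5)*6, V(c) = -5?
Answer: 6960987 - 10800*√6 ≈ 6.9345e+6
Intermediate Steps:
p(x, D) = -30 + D + 6*x (p(x, D) = D + (x - 5)*6 = D + (-5 + x)*6 = D + (-30 + 6*x) = -30 + D + 6*x)
a(O) = O^(3/2)
M(J, j) = 1080*√6 (M(J, j) = ((-30 + 0 + 6*(-5))*6^(3/2))*(-3) = ((-30 + 0 - 30)*(6*√6))*(-3) = -360*√6*(-3) = 1080*√6)
(M(-2, 0) + V(10))² - 1*37438 = (1080*√6 - 5)² - 1*37438 = (-5 + 1080*√6)² - 37438 = -37438 + (-5 + 1080*√6)²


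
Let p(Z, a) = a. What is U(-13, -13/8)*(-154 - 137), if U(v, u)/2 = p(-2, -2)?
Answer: 1164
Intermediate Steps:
U(v, u) = -4 (U(v, u) = 2*(-2) = -4)
U(-13, -13/8)*(-154 - 137) = -4*(-154 - 137) = -4*(-291) = 1164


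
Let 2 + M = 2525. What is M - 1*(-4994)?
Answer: 7517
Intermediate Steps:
M = 2523 (M = -2 + 2525 = 2523)
M - 1*(-4994) = 2523 - 1*(-4994) = 2523 + 4994 = 7517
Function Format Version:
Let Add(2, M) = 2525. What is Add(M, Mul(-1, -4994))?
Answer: 7517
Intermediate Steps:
M = 2523 (M = Add(-2, 2525) = 2523)
Add(M, Mul(-1, -4994)) = Add(2523, Mul(-1, -4994)) = Add(2523, 4994) = 7517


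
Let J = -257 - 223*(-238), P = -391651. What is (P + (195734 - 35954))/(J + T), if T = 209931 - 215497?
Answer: -231871/47251 ≈ -4.9072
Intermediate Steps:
J = 52817 (J = -257 + 53074 = 52817)
T = -5566
(P + (195734 - 35954))/(J + T) = (-391651 + (195734 - 35954))/(52817 - 5566) = (-391651 + 159780)/47251 = -231871*1/47251 = -231871/47251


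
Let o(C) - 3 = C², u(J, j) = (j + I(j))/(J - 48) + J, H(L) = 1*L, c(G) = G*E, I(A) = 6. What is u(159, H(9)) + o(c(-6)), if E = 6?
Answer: 53951/37 ≈ 1458.1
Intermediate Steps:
c(G) = 6*G (c(G) = G*6 = 6*G)
H(L) = L
u(J, j) = J + (6 + j)/(-48 + J) (u(J, j) = (j + 6)/(J - 48) + J = (6 + j)/(-48 + J) + J = J + (6 + j)/(-48 + J))
o(C) = 3 + C²
u(159, H(9)) + o(c(-6)) = (6 + 9 + 159² - 48*159)/(-48 + 159) + (3 + (6*(-6))²) = (6 + 9 + 25281 - 7632)/111 + (3 + (-36)²) = (1/111)*17664 + (3 + 1296) = 5888/37 + 1299 = 53951/37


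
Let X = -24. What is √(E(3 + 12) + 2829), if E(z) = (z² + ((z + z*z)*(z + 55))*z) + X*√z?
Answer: √(255054 - 24*√15) ≈ 504.94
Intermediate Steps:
E(z) = z² - 24*√z + z*(55 + z)*(z + z²) (E(z) = (z² + ((z + z*z)*(z + 55))*z) - 24*√z = (z² + ((z + z²)*(55 + z))*z) - 24*√z = (z² + ((55 + z)*(z + z²))*z) - 24*√z = (z² + z*(55 + z)*(z + z²)) - 24*√z = z² - 24*√z + z*(55 + z)*(z + z²))
√(E(3 + 12) + 2829) = √(((3 + 12)⁴ - 24*√(3 + 12) + 56*(3 + 12)² + 56*(3 + 12)³) + 2829) = √((15⁴ - 24*√15 + 56*15² + 56*15³) + 2829) = √((50625 - 24*√15 + 56*225 + 56*3375) + 2829) = √((50625 - 24*√15 + 12600 + 189000) + 2829) = √((252225 - 24*√15) + 2829) = √(255054 - 24*√15)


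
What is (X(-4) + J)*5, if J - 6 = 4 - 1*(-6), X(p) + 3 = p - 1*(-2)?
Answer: 55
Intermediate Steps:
X(p) = -1 + p (X(p) = -3 + (p - 1*(-2)) = -3 + (p + 2) = -3 + (2 + p) = -1 + p)
J = 16 (J = 6 + (4 - 1*(-6)) = 6 + (4 + 6) = 6 + 10 = 16)
(X(-4) + J)*5 = ((-1 - 4) + 16)*5 = (-5 + 16)*5 = 11*5 = 55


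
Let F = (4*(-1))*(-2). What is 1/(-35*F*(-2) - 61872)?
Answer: -1/61312 ≈ -1.6310e-5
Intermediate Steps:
F = 8 (F = -4*(-2) = 8)
1/(-35*F*(-2) - 61872) = 1/(-35*8*(-2) - 61872) = 1/(-280*(-2) - 61872) = 1/(560 - 61872) = 1/(-61312) = -1/61312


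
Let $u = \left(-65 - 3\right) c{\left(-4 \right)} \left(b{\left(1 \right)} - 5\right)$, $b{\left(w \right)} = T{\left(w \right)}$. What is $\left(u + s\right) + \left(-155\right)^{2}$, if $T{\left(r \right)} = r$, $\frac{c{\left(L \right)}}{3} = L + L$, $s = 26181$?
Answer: $43678$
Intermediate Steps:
$c{\left(L \right)} = 6 L$ ($c{\left(L \right)} = 3 \left(L + L\right) = 3 \cdot 2 L = 6 L$)
$b{\left(w \right)} = w$
$u = -6528$ ($u = \left(-65 - 3\right) 6 \left(-4\right) \left(1 - 5\right) = - 68 \left(\left(-24\right) \left(-4\right)\right) = \left(-68\right) 96 = -6528$)
$\left(u + s\right) + \left(-155\right)^{2} = \left(-6528 + 26181\right) + \left(-155\right)^{2} = 19653 + 24025 = 43678$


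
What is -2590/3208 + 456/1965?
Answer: -604417/1050620 ≈ -0.57530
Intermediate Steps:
-2590/3208 + 456/1965 = -2590*1/3208 + 456*(1/1965) = -1295/1604 + 152/655 = -604417/1050620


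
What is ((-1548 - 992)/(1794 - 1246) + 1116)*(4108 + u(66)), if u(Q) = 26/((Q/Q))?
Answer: 629430438/137 ≈ 4.5944e+6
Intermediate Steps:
u(Q) = 26 (u(Q) = 26/1 = 26*1 = 26)
((-1548 - 992)/(1794 - 1246) + 1116)*(4108 + u(66)) = ((-1548 - 992)/(1794 - 1246) + 1116)*(4108 + 26) = (-2540/548 + 1116)*4134 = (-2540*1/548 + 1116)*4134 = (-635/137 + 1116)*4134 = (152257/137)*4134 = 629430438/137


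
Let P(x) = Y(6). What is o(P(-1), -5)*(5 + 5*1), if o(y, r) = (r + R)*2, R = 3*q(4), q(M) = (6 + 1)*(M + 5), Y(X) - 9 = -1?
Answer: 3680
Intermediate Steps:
Y(X) = 8 (Y(X) = 9 - 1 = 8)
P(x) = 8
q(M) = 35 + 7*M (q(M) = 7*(5 + M) = 35 + 7*M)
R = 189 (R = 3*(35 + 7*4) = 3*(35 + 28) = 3*63 = 189)
o(y, r) = 378 + 2*r (o(y, r) = (r + 189)*2 = (189 + r)*2 = 378 + 2*r)
o(P(-1), -5)*(5 + 5*1) = (378 + 2*(-5))*(5 + 5*1) = (378 - 10)*(5 + 5) = 368*10 = 3680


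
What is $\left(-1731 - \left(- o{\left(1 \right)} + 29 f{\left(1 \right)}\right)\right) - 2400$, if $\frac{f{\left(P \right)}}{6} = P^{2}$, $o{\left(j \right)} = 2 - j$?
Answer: $-4304$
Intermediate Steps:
$f{\left(P \right)} = 6 P^{2}$
$\left(-1731 - \left(- o{\left(1 \right)} + 29 f{\left(1 \right)}\right)\right) - 2400 = \left(-1731 + \left(- 29 \cdot 6 \cdot 1^{2} + \left(2 - 1\right)\right)\right) - 2400 = \left(-1731 + \left(- 29 \cdot 6 \cdot 1 + \left(2 - 1\right)\right)\right) - 2400 = \left(-1731 + \left(\left(-29\right) 6 + 1\right)\right) - 2400 = \left(-1731 + \left(-174 + 1\right)\right) - 2400 = \left(-1731 - 173\right) - 2400 = -1904 - 2400 = -4304$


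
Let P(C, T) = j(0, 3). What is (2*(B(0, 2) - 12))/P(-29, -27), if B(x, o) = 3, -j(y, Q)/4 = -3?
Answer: -3/2 ≈ -1.5000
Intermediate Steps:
j(y, Q) = 12 (j(y, Q) = -4*(-3) = 12)
P(C, T) = 12
(2*(B(0, 2) - 12))/P(-29, -27) = (2*(3 - 12))/12 = (2*(-9))*(1/12) = -18*1/12 = -3/2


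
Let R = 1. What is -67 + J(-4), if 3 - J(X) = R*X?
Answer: -60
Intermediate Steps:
J(X) = 3 - X
-67 + J(-4) = -67 + (3 - 1*(-4)) = -67 + (3 + 4) = -67 + 7 = -60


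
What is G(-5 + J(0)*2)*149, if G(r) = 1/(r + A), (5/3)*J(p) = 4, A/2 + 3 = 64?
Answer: 745/609 ≈ 1.2233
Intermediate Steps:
A = 122 (A = -6 + 2*64 = -6 + 128 = 122)
J(p) = 12/5 (J(p) = (⅗)*4 = 12/5)
G(r) = 1/(122 + r) (G(r) = 1/(r + 122) = 1/(122 + r))
G(-5 + J(0)*2)*149 = 149/(122 + (-5 + (12/5)*2)) = 149/(122 + (-5 + 24/5)) = 149/(122 - ⅕) = 149/(609/5) = (5/609)*149 = 745/609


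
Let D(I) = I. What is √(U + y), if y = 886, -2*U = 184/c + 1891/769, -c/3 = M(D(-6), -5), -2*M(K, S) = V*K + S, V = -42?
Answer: √1148835398054370/1139658 ≈ 29.741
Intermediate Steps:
M(K, S) = 21*K - S/2 (M(K, S) = -(-42*K + S)/2 = -(S - 42*K)/2 = 21*K - S/2)
c = 741/2 (c = -3*(21*(-6) - ½*(-5)) = -3*(-126 + 5/2) = -3*(-247/2) = 741/2 ≈ 370.50)
U = -1684223/1139658 (U = -(184/(741/2) + 1891/769)/2 = -(184*(2/741) + 1891*(1/769))/2 = -(368/741 + 1891/769)/2 = -½*1684223/569829 = -1684223/1139658 ≈ -1.4778)
√(U + y) = √(-1684223/1139658 + 886) = √(1008052765/1139658) = √1148835398054370/1139658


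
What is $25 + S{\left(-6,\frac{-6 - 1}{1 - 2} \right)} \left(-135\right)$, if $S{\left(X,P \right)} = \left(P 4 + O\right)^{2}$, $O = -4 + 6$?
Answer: $-121475$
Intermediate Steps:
$O = 2$
$S{\left(X,P \right)} = \left(2 + 4 P\right)^{2}$ ($S{\left(X,P \right)} = \left(P 4 + 2\right)^{2} = \left(4 P + 2\right)^{2} = \left(2 + 4 P\right)^{2}$)
$25 + S{\left(-6,\frac{-6 - 1}{1 - 2} \right)} \left(-135\right) = 25 + 4 \left(1 + 2 \frac{-6 - 1}{1 - 2}\right)^{2} \left(-135\right) = 25 + 4 \left(1 + 2 \left(- \frac{7}{-1}\right)\right)^{2} \left(-135\right) = 25 + 4 \left(1 + 2 \left(\left(-7\right) \left(-1\right)\right)\right)^{2} \left(-135\right) = 25 + 4 \left(1 + 2 \cdot 7\right)^{2} \left(-135\right) = 25 + 4 \left(1 + 14\right)^{2} \left(-135\right) = 25 + 4 \cdot 15^{2} \left(-135\right) = 25 + 4 \cdot 225 \left(-135\right) = 25 + 900 \left(-135\right) = 25 - 121500 = -121475$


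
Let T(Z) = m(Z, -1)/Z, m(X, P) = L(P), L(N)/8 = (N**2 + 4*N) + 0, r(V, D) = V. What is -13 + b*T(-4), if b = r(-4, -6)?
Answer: -37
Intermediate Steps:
L(N) = 8*N**2 + 32*N (L(N) = 8*((N**2 + 4*N) + 0) = 8*(N**2 + 4*N) = 8*N**2 + 32*N)
m(X, P) = 8*P*(4 + P)
T(Z) = -24/Z (T(Z) = (8*(-1)*(4 - 1))/Z = (8*(-1)*3)/Z = -24/Z)
b = -4
-13 + b*T(-4) = -13 - (-96)/(-4) = -13 - (-96)*(-1)/4 = -13 - 4*6 = -13 - 24 = -37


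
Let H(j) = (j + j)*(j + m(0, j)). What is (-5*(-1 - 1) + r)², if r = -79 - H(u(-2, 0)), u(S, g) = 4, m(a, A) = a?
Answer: 10201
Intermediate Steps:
H(j) = 2*j² (H(j) = (j + j)*(j + 0) = (2*j)*j = 2*j²)
r = -111 (r = -79 - 2*4² = -79 - 2*16 = -79 - 1*32 = -79 - 32 = -111)
(-5*(-1 - 1) + r)² = (-5*(-1 - 1) - 111)² = (-5*(-2) - 111)² = (10 - 111)² = (-101)² = 10201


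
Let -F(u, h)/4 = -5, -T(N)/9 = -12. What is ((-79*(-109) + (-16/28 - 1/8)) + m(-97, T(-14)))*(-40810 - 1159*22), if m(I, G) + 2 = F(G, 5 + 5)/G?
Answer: -215766812195/378 ≈ -5.7081e+8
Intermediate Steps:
T(N) = 108 (T(N) = -9*(-12) = 108)
F(u, h) = 20 (F(u, h) = -4*(-5) = 20)
m(I, G) = -2 + 20/G
((-79*(-109) + (-16/28 - 1/8)) + m(-97, T(-14)))*(-40810 - 1159*22) = ((-79*(-109) + (-16/28 - 1/8)) + (-2 + 20/108))*(-40810 - 1159*22) = ((8611 + (-16*1/28 - 1*⅛)) + (-2 + 20*(1/108)))*(-40810 - 25498) = ((8611 + (-4/7 - ⅛)) + (-2 + 5/27))*(-66308) = ((8611 - 39/56) - 49/27)*(-66308) = (482177/56 - 49/27)*(-66308) = (13016035/1512)*(-66308) = -215766812195/378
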